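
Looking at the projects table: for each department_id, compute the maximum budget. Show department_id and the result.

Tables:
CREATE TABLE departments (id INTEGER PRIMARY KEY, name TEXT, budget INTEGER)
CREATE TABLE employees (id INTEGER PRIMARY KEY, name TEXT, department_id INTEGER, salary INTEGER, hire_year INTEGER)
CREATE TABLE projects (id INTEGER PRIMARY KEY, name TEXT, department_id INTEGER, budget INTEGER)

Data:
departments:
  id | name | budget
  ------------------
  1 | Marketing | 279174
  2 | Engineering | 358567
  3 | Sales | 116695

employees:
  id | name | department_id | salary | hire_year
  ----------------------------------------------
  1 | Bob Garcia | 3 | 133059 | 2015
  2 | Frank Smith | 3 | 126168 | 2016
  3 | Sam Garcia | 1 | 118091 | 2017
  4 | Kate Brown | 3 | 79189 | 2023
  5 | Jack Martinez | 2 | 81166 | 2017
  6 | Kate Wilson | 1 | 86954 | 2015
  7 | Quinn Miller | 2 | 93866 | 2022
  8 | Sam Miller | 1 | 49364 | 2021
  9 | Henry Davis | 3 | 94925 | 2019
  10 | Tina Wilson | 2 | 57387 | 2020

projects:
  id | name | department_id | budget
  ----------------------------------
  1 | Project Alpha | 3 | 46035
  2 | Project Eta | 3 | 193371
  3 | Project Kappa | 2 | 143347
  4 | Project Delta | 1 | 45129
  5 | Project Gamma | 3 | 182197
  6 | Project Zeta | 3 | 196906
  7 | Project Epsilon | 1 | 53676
SELECT department_id, MAX(budget) AS max_budget FROM projects GROUP BY department_id

Execution result:
department_id | max_budget
1 | 53676
2 | 143347
3 | 196906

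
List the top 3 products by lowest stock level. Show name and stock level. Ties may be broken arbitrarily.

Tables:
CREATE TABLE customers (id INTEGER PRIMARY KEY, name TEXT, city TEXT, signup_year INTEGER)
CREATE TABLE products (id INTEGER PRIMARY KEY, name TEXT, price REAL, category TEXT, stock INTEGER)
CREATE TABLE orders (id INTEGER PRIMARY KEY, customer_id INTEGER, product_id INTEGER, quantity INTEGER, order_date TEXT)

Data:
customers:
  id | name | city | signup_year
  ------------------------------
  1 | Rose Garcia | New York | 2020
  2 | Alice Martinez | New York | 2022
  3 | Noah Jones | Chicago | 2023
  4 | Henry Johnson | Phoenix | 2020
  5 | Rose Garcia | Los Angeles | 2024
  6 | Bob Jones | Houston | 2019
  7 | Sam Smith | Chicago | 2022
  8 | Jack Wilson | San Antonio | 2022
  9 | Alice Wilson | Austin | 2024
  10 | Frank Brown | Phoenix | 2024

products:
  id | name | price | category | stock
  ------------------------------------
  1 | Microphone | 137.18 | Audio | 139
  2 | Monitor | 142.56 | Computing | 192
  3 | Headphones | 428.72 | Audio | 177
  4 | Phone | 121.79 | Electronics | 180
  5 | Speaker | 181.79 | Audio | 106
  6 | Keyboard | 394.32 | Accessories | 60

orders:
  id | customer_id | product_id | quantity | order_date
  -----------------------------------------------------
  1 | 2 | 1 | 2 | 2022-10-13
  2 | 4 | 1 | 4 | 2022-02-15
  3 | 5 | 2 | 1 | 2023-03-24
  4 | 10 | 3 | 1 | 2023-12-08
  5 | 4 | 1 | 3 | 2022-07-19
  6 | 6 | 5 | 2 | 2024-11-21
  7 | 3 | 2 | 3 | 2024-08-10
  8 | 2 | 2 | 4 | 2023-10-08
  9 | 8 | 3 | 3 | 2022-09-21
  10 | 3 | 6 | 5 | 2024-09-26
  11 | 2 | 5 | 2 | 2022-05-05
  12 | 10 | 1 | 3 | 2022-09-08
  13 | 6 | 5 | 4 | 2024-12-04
SELECT name, stock FROM products ORDER BY stock ASC LIMIT 3

Execution result:
name | stock
Keyboard | 60
Speaker | 106
Microphone | 139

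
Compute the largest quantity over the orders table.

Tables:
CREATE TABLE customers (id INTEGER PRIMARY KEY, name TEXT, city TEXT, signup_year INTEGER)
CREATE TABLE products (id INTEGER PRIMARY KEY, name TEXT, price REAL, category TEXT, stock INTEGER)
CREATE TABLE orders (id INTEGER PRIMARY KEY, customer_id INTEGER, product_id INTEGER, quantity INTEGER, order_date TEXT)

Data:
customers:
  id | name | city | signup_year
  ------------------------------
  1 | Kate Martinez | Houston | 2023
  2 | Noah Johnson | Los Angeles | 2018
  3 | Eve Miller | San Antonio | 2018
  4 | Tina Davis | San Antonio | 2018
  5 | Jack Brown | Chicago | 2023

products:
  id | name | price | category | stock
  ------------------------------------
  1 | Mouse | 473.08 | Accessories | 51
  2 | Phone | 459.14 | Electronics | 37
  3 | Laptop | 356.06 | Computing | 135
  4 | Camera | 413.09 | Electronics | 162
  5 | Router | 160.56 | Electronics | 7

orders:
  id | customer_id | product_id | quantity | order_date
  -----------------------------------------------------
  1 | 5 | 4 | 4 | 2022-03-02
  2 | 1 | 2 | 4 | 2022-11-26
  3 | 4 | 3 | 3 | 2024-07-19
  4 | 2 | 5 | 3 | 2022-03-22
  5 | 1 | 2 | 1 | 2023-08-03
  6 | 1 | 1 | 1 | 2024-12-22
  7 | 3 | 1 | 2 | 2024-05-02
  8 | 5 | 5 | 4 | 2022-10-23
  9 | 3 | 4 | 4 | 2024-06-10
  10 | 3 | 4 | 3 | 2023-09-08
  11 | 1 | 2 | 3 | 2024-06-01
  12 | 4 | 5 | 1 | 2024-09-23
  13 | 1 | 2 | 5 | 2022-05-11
SELECT MAX(quantity) FROM orders

Execution result:
5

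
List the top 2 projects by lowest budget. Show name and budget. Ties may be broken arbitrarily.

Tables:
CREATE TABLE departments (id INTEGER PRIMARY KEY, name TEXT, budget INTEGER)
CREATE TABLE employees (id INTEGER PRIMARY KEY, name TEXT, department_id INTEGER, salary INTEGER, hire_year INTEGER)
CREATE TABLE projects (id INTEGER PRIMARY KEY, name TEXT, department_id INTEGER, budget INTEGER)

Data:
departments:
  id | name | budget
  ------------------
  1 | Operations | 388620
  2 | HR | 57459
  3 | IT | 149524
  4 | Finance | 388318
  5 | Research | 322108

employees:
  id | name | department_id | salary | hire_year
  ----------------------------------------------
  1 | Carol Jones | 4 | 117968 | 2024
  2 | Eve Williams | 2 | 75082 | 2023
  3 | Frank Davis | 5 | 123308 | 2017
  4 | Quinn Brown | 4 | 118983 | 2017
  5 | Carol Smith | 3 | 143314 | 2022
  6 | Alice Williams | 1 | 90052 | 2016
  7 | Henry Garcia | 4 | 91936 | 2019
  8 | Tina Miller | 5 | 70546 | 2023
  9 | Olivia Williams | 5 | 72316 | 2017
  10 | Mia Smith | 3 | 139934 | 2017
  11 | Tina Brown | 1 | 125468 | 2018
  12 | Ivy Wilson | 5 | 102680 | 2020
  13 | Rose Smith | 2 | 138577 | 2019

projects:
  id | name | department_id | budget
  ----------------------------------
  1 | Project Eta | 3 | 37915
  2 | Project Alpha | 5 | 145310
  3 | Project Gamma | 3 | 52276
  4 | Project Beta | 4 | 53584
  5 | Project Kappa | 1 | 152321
SELECT name, budget FROM projects ORDER BY budget ASC LIMIT 2

Execution result:
name | budget
Project Eta | 37915
Project Gamma | 52276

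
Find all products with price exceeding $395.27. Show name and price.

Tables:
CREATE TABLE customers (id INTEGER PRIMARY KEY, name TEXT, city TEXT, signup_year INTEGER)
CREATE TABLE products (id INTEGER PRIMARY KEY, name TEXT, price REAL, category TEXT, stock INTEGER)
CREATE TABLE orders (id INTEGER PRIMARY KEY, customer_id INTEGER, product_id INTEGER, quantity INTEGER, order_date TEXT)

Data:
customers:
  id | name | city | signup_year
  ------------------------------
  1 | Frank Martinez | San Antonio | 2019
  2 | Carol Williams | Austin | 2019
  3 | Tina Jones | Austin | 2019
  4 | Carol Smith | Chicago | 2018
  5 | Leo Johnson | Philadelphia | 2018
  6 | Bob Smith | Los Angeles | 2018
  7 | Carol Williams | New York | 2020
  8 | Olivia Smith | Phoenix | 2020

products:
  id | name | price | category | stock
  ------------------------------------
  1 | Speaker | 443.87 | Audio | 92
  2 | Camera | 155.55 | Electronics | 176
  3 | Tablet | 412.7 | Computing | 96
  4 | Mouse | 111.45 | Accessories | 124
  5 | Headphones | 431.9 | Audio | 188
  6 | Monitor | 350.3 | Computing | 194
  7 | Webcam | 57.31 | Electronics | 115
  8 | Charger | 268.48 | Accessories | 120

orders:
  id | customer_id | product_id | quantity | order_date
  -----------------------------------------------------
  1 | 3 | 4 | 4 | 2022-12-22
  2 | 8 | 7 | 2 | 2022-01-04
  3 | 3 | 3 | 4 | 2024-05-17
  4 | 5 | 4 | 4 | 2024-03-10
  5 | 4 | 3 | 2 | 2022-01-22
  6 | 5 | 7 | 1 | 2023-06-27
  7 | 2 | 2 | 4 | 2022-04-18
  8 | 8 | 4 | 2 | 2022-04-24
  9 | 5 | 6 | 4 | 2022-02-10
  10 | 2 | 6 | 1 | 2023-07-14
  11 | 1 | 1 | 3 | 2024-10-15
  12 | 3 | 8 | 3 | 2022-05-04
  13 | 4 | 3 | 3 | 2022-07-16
SELECT name, price FROM products WHERE price > 395.27

Execution result:
name | price
Speaker | 443.87
Tablet | 412.70
Headphones | 431.90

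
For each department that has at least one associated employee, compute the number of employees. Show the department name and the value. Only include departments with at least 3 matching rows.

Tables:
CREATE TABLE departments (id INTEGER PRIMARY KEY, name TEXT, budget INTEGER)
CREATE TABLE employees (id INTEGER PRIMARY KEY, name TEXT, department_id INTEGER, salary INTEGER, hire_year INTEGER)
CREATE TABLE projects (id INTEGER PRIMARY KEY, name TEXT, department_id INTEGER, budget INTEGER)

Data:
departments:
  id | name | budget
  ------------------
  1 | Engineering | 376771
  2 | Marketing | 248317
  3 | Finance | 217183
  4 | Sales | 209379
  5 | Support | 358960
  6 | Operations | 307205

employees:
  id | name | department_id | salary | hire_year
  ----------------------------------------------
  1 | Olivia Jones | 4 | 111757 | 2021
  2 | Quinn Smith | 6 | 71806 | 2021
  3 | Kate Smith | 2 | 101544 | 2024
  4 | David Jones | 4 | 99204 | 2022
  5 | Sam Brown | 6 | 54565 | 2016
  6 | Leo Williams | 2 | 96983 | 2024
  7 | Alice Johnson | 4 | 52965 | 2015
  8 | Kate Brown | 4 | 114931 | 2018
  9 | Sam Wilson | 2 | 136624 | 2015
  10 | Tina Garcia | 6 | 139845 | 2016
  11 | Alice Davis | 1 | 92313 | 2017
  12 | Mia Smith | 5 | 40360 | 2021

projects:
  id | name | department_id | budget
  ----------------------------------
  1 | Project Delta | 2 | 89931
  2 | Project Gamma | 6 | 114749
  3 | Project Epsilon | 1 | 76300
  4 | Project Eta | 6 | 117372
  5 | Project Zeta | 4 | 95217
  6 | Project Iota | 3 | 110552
SELECT p.name, COUNT(*) AS n FROM employees c JOIN departments p ON c.department_id = p.id GROUP BY p.id, p.name HAVING COUNT(*) >= 3

Execution result:
name | n
Marketing | 3
Sales | 4
Operations | 3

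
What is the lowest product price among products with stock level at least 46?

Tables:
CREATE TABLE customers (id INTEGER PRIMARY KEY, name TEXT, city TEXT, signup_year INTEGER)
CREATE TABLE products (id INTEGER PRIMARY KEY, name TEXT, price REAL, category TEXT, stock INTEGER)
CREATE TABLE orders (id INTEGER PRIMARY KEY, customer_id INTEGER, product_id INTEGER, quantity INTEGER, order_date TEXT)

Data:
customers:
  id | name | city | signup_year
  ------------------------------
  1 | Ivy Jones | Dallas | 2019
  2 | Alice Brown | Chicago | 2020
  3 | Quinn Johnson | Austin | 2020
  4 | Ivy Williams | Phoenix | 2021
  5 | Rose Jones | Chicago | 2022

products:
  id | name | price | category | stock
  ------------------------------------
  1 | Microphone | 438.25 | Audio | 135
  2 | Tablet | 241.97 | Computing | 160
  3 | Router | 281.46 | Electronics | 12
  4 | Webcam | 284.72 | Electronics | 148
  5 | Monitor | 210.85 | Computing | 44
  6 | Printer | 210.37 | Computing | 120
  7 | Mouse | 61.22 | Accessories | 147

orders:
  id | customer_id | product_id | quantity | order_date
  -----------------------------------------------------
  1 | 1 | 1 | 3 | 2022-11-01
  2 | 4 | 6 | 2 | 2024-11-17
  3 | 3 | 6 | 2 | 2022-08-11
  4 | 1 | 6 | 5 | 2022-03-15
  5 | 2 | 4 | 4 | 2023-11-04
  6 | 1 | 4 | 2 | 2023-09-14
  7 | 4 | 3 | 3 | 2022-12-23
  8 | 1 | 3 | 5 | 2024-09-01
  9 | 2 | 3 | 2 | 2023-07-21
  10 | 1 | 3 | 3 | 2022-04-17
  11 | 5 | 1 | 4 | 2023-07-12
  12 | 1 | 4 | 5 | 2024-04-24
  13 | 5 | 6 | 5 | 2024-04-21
SELECT MIN(price) FROM products WHERE stock >= 46

Execution result:
61.22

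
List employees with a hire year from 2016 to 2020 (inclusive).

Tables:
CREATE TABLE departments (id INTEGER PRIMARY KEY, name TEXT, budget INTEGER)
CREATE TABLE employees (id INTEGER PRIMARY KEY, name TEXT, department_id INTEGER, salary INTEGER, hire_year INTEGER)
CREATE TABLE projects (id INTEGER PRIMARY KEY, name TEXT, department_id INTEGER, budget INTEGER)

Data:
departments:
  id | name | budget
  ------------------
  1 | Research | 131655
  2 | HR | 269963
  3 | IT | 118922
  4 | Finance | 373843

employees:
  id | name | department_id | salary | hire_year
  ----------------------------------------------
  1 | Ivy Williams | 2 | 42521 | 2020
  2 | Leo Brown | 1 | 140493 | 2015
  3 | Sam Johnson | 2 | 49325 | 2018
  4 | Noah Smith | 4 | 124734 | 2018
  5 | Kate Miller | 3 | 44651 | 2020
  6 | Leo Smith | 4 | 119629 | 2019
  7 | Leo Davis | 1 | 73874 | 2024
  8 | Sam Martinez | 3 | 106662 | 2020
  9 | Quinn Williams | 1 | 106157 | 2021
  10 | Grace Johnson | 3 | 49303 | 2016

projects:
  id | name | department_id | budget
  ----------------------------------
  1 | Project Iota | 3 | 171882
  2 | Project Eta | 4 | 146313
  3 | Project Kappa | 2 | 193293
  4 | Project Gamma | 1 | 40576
SELECT name, hire_year FROM employees WHERE hire_year BETWEEN 2016 AND 2020

Execution result:
name | hire_year
Ivy Williams | 2020
Sam Johnson | 2018
Noah Smith | 2018
Kate Miller | 2020
Leo Smith | 2019
Sam Martinez | 2020
Grace Johnson | 2016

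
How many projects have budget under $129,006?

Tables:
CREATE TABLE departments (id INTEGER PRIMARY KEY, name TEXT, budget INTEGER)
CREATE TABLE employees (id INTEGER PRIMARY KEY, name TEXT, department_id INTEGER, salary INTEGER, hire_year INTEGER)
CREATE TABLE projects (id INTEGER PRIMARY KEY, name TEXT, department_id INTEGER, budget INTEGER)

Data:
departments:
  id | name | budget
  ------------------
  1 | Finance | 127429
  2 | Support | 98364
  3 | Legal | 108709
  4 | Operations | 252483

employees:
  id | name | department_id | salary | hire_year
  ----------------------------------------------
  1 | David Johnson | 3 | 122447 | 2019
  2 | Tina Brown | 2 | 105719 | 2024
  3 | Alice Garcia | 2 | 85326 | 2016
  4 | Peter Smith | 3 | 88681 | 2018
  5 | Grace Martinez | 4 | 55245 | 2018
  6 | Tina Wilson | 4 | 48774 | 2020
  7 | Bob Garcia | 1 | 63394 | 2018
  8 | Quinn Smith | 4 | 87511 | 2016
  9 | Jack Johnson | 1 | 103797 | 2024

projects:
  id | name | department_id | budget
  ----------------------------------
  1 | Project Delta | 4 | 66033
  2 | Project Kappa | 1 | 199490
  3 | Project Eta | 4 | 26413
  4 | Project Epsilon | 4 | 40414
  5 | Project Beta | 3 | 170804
SELECT COUNT(*) FROM projects WHERE budget < 129006

Execution result:
3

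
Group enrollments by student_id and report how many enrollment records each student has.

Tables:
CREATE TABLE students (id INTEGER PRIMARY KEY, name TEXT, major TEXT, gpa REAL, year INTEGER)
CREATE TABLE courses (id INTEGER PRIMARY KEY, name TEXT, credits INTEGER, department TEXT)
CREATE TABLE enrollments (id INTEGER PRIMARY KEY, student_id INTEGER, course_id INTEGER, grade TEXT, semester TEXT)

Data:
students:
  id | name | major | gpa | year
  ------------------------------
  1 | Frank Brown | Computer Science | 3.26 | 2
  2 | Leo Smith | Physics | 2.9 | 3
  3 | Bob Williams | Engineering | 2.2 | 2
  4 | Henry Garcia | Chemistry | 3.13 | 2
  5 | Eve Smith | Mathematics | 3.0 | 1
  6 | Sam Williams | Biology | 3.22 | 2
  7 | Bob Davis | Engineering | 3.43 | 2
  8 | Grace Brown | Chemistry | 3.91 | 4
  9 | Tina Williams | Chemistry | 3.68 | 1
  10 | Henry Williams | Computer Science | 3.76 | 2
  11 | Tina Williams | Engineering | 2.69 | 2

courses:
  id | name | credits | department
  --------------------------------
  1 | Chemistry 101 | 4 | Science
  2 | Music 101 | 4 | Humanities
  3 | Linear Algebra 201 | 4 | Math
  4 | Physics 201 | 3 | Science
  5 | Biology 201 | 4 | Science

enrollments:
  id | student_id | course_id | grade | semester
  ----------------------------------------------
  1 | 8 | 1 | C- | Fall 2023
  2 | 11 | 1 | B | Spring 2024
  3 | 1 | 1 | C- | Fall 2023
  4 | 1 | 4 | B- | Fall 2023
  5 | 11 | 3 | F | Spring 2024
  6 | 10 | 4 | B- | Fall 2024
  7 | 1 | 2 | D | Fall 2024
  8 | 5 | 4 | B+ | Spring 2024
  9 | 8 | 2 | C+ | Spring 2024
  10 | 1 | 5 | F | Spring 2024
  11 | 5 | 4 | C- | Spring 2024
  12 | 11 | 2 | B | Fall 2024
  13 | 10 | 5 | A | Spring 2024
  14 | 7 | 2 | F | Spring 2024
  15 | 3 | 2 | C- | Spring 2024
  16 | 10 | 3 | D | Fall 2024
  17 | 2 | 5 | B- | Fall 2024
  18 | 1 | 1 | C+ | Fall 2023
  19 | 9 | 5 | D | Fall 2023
SELECT student_id, COUNT(*) AS enrollment_count FROM enrollments GROUP BY student_id

Execution result:
student_id | enrollment_count
1 | 5
2 | 1
3 | 1
5 | 2
7 | 1
8 | 2
9 | 1
10 | 3
11 | 3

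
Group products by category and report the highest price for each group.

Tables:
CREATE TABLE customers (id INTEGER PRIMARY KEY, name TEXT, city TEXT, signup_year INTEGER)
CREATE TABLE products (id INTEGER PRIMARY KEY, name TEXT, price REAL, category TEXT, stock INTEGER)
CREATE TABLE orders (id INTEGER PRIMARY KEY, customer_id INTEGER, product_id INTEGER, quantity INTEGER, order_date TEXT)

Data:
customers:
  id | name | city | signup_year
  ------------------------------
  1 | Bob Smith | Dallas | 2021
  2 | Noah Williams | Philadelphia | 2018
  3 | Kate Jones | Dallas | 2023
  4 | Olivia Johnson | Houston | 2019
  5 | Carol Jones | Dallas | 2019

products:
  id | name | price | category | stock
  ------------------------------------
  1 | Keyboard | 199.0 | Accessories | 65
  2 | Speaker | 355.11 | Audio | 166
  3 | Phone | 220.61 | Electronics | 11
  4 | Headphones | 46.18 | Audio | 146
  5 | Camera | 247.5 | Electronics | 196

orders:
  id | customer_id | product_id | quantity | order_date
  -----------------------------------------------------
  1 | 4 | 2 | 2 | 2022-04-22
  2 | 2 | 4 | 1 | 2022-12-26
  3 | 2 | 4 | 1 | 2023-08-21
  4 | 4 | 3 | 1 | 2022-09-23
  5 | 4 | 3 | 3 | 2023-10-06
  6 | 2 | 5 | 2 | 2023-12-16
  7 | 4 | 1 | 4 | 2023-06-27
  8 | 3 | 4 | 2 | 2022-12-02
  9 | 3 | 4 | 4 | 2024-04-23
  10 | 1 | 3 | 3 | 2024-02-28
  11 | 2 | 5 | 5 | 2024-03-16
SELECT category, MAX(price) AS max_price FROM products GROUP BY category

Execution result:
category | max_price
Accessories | 199.00
Audio | 355.11
Electronics | 247.50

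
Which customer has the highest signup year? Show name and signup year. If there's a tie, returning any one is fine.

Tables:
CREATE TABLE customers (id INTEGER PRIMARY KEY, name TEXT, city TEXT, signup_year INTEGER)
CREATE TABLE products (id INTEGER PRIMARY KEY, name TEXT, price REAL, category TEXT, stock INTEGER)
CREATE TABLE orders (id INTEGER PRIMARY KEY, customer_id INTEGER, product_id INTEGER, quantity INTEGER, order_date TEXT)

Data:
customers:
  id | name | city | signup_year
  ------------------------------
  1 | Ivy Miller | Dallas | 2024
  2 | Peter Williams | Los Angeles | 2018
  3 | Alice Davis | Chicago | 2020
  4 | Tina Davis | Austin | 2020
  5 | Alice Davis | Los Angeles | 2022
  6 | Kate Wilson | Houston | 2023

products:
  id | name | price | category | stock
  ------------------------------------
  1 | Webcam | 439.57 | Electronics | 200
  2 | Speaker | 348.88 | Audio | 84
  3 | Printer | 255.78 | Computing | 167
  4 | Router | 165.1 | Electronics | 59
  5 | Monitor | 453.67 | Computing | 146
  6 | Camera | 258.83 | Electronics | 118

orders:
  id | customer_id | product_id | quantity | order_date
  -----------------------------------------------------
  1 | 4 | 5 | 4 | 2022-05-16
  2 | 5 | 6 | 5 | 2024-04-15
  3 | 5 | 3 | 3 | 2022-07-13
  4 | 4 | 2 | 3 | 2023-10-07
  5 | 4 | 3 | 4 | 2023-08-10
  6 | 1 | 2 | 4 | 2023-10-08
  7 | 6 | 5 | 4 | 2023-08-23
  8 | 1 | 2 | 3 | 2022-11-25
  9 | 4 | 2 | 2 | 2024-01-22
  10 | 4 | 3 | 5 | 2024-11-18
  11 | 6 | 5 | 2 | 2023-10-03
SELECT name, signup_year FROM customers ORDER BY signup_year DESC LIMIT 1

Execution result:
name | signup_year
Ivy Miller | 2024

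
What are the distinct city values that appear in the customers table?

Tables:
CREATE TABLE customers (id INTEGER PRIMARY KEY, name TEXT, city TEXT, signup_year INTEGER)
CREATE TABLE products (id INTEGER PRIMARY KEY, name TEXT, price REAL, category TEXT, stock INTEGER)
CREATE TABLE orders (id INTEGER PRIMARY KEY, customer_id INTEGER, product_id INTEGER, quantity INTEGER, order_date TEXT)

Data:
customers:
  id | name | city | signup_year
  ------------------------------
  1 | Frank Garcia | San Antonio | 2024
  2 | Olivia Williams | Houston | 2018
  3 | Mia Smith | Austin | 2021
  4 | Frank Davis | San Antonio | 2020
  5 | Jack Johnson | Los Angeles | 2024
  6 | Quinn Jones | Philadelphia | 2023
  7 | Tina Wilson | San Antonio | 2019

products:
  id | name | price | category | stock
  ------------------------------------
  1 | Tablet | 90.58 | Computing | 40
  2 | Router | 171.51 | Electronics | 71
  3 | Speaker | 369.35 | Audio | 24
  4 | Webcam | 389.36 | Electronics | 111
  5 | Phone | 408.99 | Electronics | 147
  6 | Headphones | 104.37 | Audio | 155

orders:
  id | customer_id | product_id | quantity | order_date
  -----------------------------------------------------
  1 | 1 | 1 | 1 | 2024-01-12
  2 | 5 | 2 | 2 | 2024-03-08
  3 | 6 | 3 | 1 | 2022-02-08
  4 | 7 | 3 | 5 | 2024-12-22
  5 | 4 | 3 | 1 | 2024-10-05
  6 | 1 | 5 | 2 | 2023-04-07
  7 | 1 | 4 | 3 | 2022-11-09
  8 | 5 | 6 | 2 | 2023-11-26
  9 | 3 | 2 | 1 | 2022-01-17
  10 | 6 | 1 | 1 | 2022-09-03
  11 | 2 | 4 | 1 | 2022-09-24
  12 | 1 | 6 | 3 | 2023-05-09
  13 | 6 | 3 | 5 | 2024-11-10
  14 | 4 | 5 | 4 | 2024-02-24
SELECT DISTINCT city FROM customers

Execution result:
city
San Antonio
Houston
Austin
Los Angeles
Philadelphia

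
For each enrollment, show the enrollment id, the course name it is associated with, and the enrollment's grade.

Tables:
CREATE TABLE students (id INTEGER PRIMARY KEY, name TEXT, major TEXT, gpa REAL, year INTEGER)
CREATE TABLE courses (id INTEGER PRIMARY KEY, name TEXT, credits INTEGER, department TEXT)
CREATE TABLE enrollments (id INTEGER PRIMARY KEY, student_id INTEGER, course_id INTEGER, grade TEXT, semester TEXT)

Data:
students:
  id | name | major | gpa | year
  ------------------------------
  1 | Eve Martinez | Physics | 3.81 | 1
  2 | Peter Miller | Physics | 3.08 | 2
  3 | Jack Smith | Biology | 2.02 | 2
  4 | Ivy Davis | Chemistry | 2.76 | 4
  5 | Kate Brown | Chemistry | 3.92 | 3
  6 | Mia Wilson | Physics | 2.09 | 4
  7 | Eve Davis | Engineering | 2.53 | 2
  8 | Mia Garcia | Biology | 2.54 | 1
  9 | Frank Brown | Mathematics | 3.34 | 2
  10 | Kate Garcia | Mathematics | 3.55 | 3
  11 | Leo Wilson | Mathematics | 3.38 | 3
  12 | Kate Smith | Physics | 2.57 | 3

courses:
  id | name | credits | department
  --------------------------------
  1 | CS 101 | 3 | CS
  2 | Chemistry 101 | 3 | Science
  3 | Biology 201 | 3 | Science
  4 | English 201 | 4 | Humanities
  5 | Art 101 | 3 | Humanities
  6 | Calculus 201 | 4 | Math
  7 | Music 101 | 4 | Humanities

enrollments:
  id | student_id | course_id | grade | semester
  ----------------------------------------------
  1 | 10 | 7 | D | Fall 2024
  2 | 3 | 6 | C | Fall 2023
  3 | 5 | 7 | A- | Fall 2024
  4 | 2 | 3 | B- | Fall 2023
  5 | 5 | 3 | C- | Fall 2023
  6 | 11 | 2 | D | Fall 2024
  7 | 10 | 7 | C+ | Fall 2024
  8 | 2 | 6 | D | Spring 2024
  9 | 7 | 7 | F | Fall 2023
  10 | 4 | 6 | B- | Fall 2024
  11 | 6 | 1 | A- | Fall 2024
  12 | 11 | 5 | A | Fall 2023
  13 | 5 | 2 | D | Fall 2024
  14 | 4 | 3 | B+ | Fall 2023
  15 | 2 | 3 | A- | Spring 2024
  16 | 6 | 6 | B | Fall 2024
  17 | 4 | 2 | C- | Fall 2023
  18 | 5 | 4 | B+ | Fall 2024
SELECT c.id, p.name AS course, c.grade FROM enrollments c JOIN courses p ON c.course_id = p.id

Execution result:
id | course | grade
1 | Music 101 | D
2 | Calculus 201 | C
3 | Music 101 | A-
4 | Biology 201 | B-
5 | Biology 201 | C-
6 | Chemistry 101 | D
7 | Music 101 | C+
8 | Calculus 201 | D
9 | Music 101 | F
10 | Calculus 201 | B-
11 | CS 101 | A-
12 | Art 101 | A
13 | Chemistry 101 | D
14 | Biology 201 | B+
15 | Biology 201 | A-
16 | Calculus 201 | B
17 | Chemistry 101 | C-
18 | English 201 | B+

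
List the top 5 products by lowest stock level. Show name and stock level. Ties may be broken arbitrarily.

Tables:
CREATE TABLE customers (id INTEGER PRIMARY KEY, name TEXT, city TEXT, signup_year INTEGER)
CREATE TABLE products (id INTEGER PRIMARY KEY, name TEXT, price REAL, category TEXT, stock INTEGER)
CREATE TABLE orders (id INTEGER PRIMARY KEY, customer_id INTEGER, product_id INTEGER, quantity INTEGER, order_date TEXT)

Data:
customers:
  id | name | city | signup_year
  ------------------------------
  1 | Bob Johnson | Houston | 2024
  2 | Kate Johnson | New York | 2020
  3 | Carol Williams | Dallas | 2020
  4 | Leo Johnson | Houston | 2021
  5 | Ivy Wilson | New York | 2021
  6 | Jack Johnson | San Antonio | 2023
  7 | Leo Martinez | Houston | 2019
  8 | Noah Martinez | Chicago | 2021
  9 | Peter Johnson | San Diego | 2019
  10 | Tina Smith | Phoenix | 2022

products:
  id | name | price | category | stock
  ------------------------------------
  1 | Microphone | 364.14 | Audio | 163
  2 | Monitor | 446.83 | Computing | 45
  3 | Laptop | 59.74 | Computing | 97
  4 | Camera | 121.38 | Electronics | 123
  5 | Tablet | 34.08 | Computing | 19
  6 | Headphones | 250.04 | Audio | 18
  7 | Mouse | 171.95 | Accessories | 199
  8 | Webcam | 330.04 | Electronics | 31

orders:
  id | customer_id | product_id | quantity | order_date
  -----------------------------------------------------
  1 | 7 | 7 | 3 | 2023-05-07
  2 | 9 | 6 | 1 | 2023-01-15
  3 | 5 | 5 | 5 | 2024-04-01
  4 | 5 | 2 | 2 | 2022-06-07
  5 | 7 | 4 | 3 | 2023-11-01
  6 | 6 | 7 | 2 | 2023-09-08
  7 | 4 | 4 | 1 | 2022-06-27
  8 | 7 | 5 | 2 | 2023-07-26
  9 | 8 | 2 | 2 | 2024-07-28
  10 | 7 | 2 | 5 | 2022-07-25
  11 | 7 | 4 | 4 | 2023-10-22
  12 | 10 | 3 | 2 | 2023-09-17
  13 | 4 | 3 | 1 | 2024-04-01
SELECT name, stock FROM products ORDER BY stock ASC LIMIT 5

Execution result:
name | stock
Headphones | 18
Tablet | 19
Webcam | 31
Monitor | 45
Laptop | 97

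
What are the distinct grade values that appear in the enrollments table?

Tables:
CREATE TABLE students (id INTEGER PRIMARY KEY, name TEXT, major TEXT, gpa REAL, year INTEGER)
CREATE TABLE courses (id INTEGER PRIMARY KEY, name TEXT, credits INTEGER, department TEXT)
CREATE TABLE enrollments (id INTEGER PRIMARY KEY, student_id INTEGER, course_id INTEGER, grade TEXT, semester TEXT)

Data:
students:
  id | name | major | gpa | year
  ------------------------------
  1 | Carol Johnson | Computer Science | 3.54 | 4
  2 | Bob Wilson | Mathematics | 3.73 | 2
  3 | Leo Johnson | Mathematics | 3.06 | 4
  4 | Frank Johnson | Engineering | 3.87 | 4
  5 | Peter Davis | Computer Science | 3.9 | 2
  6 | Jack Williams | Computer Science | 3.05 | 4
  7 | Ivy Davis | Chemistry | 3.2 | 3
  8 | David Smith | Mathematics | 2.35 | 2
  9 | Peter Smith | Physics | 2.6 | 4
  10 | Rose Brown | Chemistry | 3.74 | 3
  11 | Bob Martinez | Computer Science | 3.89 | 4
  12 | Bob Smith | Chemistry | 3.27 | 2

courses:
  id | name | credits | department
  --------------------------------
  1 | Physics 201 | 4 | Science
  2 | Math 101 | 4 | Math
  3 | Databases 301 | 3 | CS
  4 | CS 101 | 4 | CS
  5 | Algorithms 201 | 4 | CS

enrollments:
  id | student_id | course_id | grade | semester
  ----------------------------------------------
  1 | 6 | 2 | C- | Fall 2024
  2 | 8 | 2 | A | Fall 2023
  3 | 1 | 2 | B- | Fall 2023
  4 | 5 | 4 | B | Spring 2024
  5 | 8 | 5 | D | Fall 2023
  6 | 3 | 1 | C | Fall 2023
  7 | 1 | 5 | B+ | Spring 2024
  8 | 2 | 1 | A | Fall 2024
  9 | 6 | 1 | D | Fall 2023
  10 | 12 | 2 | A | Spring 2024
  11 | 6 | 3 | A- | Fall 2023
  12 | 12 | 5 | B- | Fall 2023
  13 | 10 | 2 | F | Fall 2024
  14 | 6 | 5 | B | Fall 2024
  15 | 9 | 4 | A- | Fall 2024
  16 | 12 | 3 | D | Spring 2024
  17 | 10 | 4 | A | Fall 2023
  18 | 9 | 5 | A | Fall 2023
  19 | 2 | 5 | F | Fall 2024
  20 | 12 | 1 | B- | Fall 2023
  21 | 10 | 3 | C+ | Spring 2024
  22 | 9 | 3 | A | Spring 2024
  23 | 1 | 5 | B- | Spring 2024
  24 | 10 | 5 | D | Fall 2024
SELECT DISTINCT grade FROM enrollments

Execution result:
grade
C-
A
B-
B
D
C
B+
A-
F
C+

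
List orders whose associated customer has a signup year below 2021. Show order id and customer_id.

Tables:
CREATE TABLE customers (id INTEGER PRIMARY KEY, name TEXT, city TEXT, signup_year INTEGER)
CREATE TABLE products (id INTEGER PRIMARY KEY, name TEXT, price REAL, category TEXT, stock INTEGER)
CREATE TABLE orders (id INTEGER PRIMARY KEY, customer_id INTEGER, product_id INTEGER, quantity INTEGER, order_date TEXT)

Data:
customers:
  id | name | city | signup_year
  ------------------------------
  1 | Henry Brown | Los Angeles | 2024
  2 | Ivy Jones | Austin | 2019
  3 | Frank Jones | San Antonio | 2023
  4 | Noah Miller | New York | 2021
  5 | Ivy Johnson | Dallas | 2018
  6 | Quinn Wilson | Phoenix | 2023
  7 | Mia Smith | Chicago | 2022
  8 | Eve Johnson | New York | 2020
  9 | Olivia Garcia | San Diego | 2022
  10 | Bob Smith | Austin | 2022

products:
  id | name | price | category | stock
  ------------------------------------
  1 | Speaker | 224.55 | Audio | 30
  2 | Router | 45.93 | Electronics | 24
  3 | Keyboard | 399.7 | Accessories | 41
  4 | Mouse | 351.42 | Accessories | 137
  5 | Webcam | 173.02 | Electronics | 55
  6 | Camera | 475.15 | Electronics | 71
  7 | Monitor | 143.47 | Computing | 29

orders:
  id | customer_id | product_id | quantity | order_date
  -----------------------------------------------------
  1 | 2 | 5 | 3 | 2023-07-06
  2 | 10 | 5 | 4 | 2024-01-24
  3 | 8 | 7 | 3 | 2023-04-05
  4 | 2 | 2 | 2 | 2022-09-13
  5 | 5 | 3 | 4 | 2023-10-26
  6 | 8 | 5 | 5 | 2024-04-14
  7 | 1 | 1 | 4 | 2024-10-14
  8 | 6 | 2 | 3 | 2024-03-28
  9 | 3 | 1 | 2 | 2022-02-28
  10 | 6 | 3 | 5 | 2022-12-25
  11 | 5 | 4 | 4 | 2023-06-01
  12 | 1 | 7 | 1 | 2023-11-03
SELECT id, customer_id FROM orders WHERE customer_id IN (SELECT id FROM customers WHERE signup_year < 2021)

Execution result:
id | customer_id
1 | 2
3 | 8
4 | 2
5 | 5
6 | 8
11 | 5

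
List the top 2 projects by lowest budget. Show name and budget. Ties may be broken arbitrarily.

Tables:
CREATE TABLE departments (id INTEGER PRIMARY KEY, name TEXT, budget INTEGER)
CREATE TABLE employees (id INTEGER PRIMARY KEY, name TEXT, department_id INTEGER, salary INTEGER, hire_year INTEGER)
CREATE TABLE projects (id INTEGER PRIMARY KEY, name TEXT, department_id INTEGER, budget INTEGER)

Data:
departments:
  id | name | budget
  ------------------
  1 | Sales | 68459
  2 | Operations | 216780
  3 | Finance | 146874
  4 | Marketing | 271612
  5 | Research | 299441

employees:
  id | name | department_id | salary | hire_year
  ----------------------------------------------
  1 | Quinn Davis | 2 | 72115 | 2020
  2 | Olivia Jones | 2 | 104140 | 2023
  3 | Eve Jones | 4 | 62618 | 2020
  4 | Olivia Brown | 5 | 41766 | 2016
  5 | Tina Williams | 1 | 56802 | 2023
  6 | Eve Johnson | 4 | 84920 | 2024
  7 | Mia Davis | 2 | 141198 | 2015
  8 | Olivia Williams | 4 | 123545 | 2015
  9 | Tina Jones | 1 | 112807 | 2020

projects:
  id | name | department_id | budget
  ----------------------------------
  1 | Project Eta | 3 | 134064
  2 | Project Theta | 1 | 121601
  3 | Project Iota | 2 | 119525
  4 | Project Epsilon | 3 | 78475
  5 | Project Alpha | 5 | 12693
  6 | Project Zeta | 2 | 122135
SELECT name, budget FROM projects ORDER BY budget ASC LIMIT 2

Execution result:
name | budget
Project Alpha | 12693
Project Epsilon | 78475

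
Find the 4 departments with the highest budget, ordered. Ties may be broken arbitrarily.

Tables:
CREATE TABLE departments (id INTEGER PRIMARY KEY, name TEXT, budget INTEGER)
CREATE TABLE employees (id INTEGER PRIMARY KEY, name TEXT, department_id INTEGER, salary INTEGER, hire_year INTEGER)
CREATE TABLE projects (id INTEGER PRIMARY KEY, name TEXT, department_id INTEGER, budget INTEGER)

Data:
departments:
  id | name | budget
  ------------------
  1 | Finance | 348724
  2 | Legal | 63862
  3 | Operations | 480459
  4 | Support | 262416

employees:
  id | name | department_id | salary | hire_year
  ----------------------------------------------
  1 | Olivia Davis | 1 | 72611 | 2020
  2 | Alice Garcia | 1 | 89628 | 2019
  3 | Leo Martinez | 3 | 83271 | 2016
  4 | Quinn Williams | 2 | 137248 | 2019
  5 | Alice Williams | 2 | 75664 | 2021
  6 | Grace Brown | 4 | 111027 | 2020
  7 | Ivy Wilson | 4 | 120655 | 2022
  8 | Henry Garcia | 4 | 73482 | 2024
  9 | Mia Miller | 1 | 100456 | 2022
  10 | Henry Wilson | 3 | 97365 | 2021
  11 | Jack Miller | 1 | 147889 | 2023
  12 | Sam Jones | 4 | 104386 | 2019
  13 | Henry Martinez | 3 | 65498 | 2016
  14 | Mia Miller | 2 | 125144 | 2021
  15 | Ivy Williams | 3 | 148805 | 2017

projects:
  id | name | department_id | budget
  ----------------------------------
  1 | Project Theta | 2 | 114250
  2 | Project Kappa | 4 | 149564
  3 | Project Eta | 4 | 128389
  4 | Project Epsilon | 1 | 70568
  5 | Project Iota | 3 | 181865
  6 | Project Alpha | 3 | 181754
SELECT name, budget FROM departments ORDER BY budget DESC LIMIT 4

Execution result:
name | budget
Operations | 480459
Finance | 348724
Support | 262416
Legal | 63862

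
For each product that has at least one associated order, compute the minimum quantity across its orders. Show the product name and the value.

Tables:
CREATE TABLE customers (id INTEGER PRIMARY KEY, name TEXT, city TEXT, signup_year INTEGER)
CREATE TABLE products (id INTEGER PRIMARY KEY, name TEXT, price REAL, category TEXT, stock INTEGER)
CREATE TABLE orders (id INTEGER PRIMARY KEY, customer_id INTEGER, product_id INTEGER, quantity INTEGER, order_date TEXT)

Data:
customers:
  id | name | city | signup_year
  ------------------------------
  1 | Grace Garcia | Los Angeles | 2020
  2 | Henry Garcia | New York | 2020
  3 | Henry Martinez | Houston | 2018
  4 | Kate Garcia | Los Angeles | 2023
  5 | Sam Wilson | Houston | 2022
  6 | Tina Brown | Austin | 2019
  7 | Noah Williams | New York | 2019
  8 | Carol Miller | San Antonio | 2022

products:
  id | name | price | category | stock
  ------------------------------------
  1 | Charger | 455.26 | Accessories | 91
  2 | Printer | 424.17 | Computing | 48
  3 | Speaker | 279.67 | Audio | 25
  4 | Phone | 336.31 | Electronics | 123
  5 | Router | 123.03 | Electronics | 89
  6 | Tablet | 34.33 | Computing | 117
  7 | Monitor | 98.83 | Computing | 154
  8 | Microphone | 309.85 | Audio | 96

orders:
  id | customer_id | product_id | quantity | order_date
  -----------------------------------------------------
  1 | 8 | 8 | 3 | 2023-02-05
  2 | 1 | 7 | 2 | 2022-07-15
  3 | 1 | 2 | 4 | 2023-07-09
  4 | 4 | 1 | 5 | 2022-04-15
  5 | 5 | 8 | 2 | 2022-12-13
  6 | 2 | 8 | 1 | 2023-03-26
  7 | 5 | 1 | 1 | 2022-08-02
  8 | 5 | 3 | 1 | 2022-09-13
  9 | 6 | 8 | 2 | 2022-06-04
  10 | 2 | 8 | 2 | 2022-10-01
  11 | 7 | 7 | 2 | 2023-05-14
SELECT p.name, MIN(c.quantity) AS min_quantity FROM orders c JOIN products p ON c.product_id = p.id GROUP BY p.id, p.name

Execution result:
name | min_quantity
Charger | 1
Printer | 4
Speaker | 1
Monitor | 2
Microphone | 1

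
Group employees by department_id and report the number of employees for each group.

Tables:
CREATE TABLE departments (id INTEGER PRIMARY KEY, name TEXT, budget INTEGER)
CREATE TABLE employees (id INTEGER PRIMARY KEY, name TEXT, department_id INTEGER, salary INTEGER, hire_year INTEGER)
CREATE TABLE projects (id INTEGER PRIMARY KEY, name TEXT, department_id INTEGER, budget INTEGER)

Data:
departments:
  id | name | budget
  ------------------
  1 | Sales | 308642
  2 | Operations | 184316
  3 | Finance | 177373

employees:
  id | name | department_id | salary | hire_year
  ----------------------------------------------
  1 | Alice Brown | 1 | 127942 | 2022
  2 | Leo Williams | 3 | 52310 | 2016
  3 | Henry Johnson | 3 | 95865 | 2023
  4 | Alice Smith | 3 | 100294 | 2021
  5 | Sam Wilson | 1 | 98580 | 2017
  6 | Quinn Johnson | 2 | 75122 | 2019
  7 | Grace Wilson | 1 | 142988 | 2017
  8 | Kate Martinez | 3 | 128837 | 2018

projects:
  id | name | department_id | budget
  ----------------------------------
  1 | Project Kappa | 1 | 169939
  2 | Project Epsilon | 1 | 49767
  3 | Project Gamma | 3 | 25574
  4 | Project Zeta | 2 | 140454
SELECT department_id, COUNT(*) AS n FROM employees GROUP BY department_id

Execution result:
department_id | n
1 | 3
2 | 1
3 | 4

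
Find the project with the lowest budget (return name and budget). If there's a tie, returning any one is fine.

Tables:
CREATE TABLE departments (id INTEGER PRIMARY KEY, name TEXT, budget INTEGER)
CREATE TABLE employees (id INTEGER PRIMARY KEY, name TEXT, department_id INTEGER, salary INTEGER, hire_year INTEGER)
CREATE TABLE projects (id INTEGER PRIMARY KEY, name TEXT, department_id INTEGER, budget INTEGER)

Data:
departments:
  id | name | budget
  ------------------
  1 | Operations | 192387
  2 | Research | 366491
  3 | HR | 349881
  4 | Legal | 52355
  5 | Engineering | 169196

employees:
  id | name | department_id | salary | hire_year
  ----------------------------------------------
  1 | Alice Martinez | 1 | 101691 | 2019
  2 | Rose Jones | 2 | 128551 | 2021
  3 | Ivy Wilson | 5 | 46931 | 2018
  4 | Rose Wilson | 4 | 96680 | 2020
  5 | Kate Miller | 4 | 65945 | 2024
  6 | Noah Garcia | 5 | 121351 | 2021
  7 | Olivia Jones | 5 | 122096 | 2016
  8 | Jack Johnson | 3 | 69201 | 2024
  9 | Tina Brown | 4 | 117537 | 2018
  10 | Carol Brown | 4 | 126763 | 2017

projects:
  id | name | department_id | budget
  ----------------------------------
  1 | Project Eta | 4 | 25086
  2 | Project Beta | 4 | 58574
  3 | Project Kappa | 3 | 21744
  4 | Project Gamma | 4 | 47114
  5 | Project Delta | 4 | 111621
SELECT name, budget FROM projects ORDER BY budget ASC LIMIT 1

Execution result:
name | budget
Project Kappa | 21744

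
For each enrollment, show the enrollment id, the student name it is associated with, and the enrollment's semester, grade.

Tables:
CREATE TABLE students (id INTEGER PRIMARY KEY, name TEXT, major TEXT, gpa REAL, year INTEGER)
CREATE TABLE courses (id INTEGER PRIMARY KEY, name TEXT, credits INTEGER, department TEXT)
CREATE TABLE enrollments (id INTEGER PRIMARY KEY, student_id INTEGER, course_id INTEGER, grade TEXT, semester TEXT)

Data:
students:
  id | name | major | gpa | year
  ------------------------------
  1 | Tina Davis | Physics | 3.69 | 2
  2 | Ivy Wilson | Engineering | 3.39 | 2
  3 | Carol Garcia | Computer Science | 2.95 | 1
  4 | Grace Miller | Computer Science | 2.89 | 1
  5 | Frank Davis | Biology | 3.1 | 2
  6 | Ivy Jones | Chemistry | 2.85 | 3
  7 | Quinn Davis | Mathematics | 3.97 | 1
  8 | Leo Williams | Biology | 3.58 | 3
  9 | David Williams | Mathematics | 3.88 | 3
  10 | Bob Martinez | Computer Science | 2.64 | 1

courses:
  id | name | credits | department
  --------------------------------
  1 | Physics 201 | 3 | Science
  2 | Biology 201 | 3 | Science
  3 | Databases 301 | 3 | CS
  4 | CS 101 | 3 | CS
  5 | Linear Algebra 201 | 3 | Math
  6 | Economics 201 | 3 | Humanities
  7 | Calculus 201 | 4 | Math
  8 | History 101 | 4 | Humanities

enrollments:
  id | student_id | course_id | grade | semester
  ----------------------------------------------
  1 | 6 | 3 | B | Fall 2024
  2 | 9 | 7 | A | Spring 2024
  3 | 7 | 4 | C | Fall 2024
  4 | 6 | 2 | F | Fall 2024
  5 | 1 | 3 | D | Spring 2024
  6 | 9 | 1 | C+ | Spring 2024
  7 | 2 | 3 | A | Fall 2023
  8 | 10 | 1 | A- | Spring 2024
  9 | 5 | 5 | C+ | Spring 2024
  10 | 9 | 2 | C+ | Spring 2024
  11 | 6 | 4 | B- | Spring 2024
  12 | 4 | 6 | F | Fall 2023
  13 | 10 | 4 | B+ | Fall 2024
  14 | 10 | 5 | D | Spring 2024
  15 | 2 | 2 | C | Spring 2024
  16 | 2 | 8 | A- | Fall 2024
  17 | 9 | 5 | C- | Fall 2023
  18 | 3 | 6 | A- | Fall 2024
SELECT c.id, p.name AS student, c.semester, c.grade FROM enrollments c JOIN students p ON c.student_id = p.id

Execution result:
id | student | semester | grade
1 | Ivy Jones | Fall 2024 | B
2 | David Williams | Spring 2024 | A
3 | Quinn Davis | Fall 2024 | C
4 | Ivy Jones | Fall 2024 | F
5 | Tina Davis | Spring 2024 | D
6 | David Williams | Spring 2024 | C+
7 | Ivy Wilson | Fall 2023 | A
8 | Bob Martinez | Spring 2024 | A-
9 | Frank Davis | Spring 2024 | C+
10 | David Williams | Spring 2024 | C+
11 | Ivy Jones | Spring 2024 | B-
12 | Grace Miller | Fall 2023 | F
13 | Bob Martinez | Fall 2024 | B+
14 | Bob Martinez | Spring 2024 | D
15 | Ivy Wilson | Spring 2024 | C
16 | Ivy Wilson | Fall 2024 | A-
17 | David Williams | Fall 2023 | C-
18 | Carol Garcia | Fall 2024 | A-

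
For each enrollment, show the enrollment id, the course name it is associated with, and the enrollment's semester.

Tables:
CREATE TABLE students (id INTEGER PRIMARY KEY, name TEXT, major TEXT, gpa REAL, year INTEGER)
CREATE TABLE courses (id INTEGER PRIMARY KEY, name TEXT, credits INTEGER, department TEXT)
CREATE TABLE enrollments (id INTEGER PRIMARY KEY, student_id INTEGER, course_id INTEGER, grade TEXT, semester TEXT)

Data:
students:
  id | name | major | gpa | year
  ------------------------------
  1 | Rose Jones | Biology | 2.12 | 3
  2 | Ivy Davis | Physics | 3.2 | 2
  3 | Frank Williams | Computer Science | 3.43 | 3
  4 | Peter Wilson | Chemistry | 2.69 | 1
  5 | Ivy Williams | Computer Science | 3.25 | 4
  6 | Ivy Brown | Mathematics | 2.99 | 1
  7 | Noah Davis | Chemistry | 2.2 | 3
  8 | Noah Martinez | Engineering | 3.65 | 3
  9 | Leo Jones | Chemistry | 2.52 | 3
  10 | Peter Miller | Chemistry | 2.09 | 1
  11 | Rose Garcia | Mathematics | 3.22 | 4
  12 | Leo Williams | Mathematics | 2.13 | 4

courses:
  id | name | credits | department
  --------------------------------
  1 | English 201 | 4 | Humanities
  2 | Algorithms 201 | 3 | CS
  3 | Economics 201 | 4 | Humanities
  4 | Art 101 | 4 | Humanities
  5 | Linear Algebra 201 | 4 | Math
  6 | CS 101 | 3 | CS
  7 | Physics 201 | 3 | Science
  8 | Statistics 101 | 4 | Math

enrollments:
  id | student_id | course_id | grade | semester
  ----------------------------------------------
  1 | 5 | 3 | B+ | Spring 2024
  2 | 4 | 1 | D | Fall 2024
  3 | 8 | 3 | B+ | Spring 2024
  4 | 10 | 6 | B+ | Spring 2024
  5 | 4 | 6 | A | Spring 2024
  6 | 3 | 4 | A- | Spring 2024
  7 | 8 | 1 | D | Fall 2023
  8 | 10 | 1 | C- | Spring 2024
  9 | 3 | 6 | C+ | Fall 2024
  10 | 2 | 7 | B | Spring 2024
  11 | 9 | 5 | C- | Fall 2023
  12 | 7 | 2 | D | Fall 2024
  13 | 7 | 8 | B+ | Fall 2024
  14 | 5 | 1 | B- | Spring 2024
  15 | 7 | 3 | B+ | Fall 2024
SELECT c.id, p.name AS course, c.semester FROM enrollments c JOIN courses p ON c.course_id = p.id

Execution result:
id | course | semester
1 | Economics 201 | Spring 2024
2 | English 201 | Fall 2024
3 | Economics 201 | Spring 2024
4 | CS 101 | Spring 2024
5 | CS 101 | Spring 2024
6 | Art 101 | Spring 2024
7 | English 201 | Fall 2023
8 | English 201 | Spring 2024
9 | CS 101 | Fall 2024
10 | Physics 201 | Spring 2024
11 | Linear Algebra 201 | Fall 2023
12 | Algorithms 201 | Fall 2024
13 | Statistics 101 | Fall 2024
14 | English 201 | Spring 2024
15 | Economics 201 | Fall 2024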